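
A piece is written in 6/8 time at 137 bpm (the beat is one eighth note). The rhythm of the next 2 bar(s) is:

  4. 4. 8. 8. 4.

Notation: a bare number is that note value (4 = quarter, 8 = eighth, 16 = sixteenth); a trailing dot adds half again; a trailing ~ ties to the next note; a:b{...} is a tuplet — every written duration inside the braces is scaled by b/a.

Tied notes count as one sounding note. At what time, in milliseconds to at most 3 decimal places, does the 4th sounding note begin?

note 4 onset = 15/2b = 3284.672ms

1. 0.0ms @ 0 + 1313.869ms (3)
2. 1313.869ms @ 3 + 1313.869ms (3)
3. 2627.737ms @ 6 + 656.934ms (3/2)
4. 3284.672ms @ 15/2 + 656.934ms (3/2)
5. 3941.606ms @ 9 + 1313.869ms (3)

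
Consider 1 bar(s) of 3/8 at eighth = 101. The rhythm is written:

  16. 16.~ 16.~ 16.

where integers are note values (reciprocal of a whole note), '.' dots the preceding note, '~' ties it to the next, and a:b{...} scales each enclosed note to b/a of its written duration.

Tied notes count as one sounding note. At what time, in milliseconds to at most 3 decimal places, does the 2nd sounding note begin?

1. 0.0ms @ 0 + 445.545ms (3/4)
2. 445.545ms @ 3/4 + 1336.634ms (9/4)

note 2 onset = 3/4b = 445.545ms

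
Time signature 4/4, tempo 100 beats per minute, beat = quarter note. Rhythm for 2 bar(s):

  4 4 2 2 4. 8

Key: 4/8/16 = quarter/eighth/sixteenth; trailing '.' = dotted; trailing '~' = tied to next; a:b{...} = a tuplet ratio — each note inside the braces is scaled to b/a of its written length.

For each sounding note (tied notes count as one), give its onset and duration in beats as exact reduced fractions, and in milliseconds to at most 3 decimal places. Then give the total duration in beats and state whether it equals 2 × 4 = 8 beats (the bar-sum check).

1) 0.0ms=0b +600.0ms=1b
2) 600.0ms=1b +600.0ms=1b
3) 1200.0ms=2b +1200.0ms=2b
4) 2400.0ms=4b +1200.0ms=2b
5) 3600.0ms=6b +900.0ms=3/2b
6) 4500.0ms=15/2b +300.0ms=1/2b
Σ=8b of 8 (100bpm 4/4) — PASS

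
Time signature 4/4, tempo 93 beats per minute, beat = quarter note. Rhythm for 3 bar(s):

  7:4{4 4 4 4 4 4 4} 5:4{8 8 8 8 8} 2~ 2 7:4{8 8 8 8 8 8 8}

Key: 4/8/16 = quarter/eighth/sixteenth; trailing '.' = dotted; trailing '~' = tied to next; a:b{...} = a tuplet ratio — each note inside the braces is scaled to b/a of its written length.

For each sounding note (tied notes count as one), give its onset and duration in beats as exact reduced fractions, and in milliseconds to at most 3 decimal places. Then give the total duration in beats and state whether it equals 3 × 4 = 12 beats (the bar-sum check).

1) 0.0ms=0b +368.664ms=4/7b
2) 368.664ms=4/7b +368.664ms=4/7b
3) 737.327ms=8/7b +368.664ms=4/7b
4) 1105.991ms=12/7b +368.664ms=4/7b
5) 1474.654ms=16/7b +368.664ms=4/7b
6) 1843.318ms=20/7b +368.664ms=4/7b
7) 2211.982ms=24/7b +368.664ms=4/7b
8) 2580.645ms=4b +258.065ms=2/5b
9) 2838.71ms=22/5b +258.065ms=2/5b
10) 3096.774ms=24/5b +258.065ms=2/5b
11) 3354.839ms=26/5b +258.065ms=2/5b
12) 3612.903ms=28/5b +258.065ms=2/5b
13) 3870.968ms=6b +2580.645ms=4b
14) 6451.613ms=10b +184.332ms=2/7b
15) 6635.945ms=72/7b +184.332ms=2/7b
16) 6820.276ms=74/7b +184.332ms=2/7b
17) 7004.608ms=76/7b +184.332ms=2/7b
18) 7188.94ms=78/7b +184.332ms=2/7b
19) 7373.272ms=80/7b +184.332ms=2/7b
20) 7557.604ms=82/7b +184.332ms=2/7b
Σ=12b of 12 (93bpm 4/4) — PASS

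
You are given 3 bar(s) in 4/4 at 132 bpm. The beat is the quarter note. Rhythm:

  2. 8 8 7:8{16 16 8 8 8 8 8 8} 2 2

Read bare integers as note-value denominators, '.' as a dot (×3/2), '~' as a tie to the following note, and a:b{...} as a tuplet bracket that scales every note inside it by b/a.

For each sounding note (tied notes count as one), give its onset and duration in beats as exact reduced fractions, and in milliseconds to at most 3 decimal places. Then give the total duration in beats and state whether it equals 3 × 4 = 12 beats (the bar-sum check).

1) 0.0ms=0b +1363.636ms=3b
2) 1363.636ms=3b +227.273ms=1/2b
3) 1590.909ms=7/2b +227.273ms=1/2b
4) 1818.182ms=4b +129.87ms=2/7b
5) 1948.052ms=30/7b +129.87ms=2/7b
6) 2077.922ms=32/7b +259.74ms=4/7b
7) 2337.662ms=36/7b +259.74ms=4/7b
8) 2597.403ms=40/7b +259.74ms=4/7b
9) 2857.143ms=44/7b +259.74ms=4/7b
10) 3116.883ms=48/7b +259.74ms=4/7b
11) 3376.623ms=52/7b +259.74ms=4/7b
12) 3636.364ms=8b +909.091ms=2b
13) 4545.455ms=10b +909.091ms=2b
Σ=12b of 12 (132bpm 4/4) — PASS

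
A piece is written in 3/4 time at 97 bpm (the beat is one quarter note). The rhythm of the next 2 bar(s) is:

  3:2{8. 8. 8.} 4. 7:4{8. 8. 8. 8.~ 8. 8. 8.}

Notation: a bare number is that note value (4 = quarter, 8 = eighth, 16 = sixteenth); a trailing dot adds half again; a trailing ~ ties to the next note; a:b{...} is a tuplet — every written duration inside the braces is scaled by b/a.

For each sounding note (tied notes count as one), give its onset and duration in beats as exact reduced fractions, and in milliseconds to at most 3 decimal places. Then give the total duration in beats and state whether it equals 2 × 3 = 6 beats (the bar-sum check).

1) 0.0ms=0b +309.278ms=1/2b
2) 309.278ms=1/2b +309.278ms=1/2b
3) 618.557ms=1b +309.278ms=1/2b
4) 927.835ms=3/2b +927.835ms=3/2b
5) 1855.67ms=3b +265.096ms=3/7b
6) 2120.766ms=24/7b +265.096ms=3/7b
7) 2385.862ms=27/7b +265.096ms=3/7b
8) 2650.957ms=30/7b +530.191ms=6/7b
9) 3181.149ms=36/7b +265.096ms=3/7b
10) 3446.244ms=39/7b +265.096ms=3/7b
Σ=6b of 6 (97bpm 3/4) — PASS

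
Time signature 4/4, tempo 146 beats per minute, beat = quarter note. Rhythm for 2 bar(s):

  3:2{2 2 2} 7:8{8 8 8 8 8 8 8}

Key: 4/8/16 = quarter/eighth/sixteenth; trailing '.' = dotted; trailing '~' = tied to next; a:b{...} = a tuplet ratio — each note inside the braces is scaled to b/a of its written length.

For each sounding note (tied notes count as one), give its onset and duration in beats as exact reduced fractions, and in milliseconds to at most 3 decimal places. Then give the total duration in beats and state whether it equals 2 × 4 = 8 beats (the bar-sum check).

1) 0.0ms=0b +547.945ms=4/3b
2) 547.945ms=4/3b +547.945ms=4/3b
3) 1095.89ms=8/3b +547.945ms=4/3b
4) 1643.836ms=4b +234.834ms=4/7b
5) 1878.669ms=32/7b +234.834ms=4/7b
6) 2113.503ms=36/7b +234.834ms=4/7b
7) 2348.337ms=40/7b +234.834ms=4/7b
8) 2583.17ms=44/7b +234.834ms=4/7b
9) 2818.004ms=48/7b +234.834ms=4/7b
10) 3052.838ms=52/7b +234.834ms=4/7b
Σ=8b of 8 (146bpm 4/4) — PASS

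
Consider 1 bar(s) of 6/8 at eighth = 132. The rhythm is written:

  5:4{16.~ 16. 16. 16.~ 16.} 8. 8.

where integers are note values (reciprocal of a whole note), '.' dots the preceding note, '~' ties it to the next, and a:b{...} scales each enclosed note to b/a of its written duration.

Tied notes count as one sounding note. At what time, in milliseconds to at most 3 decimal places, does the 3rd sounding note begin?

1. 0.0ms @ 0 + 545.455ms (6/5)
2. 545.455ms @ 6/5 + 272.727ms (3/5)
3. 818.182ms @ 9/5 + 545.455ms (6/5)
4. 1363.636ms @ 3 + 681.818ms (3/2)
5. 2045.455ms @ 9/2 + 681.818ms (3/2)

note 3 onset = 9/5b = 818.182ms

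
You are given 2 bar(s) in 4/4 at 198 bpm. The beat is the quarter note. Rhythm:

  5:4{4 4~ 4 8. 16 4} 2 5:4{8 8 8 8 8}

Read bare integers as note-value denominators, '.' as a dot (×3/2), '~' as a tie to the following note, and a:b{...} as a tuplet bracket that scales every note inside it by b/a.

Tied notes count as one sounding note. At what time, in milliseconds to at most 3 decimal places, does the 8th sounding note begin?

1. 0.0ms @ 0 + 242.424ms (4/5)
2. 242.424ms @ 4/5 + 484.848ms (8/5)
3. 727.273ms @ 12/5 + 181.818ms (3/5)
4. 909.091ms @ 3 + 60.606ms (1/5)
5. 969.697ms @ 16/5 + 242.424ms (4/5)
6. 1212.121ms @ 4 + 606.061ms (2)
7. 1818.182ms @ 6 + 121.212ms (2/5)
8. 1939.394ms @ 32/5 + 121.212ms (2/5)
9. 2060.606ms @ 34/5 + 121.212ms (2/5)
10. 2181.818ms @ 36/5 + 121.212ms (2/5)
11. 2303.03ms @ 38/5 + 121.212ms (2/5)

note 8 onset = 32/5b = 1939.394ms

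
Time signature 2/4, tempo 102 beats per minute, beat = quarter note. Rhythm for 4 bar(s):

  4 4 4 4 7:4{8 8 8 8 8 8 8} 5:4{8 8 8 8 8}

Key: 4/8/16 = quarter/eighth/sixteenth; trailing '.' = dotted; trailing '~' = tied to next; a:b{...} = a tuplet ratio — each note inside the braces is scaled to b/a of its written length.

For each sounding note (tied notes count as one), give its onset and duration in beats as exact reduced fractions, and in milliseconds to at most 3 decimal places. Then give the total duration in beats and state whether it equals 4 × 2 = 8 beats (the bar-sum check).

1) 0.0ms=0b +588.235ms=1b
2) 588.235ms=1b +588.235ms=1b
3) 1176.471ms=2b +588.235ms=1b
4) 1764.706ms=3b +588.235ms=1b
5) 2352.941ms=4b +168.067ms=2/7b
6) 2521.008ms=30/7b +168.067ms=2/7b
7) 2689.076ms=32/7b +168.067ms=2/7b
8) 2857.143ms=34/7b +168.067ms=2/7b
9) 3025.21ms=36/7b +168.067ms=2/7b
10) 3193.277ms=38/7b +168.067ms=2/7b
11) 3361.345ms=40/7b +168.067ms=2/7b
12) 3529.412ms=6b +235.294ms=2/5b
13) 3764.706ms=32/5b +235.294ms=2/5b
14) 4000.0ms=34/5b +235.294ms=2/5b
15) 4235.294ms=36/5b +235.294ms=2/5b
16) 4470.588ms=38/5b +235.294ms=2/5b
Σ=8b of 8 (102bpm 2/4) — PASS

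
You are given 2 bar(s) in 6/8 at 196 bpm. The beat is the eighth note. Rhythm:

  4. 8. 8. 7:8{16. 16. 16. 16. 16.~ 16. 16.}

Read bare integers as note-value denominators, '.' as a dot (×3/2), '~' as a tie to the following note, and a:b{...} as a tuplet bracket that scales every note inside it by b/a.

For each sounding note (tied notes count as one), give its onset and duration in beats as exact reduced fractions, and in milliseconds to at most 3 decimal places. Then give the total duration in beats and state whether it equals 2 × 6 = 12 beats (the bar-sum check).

1) 0.0ms=0b +918.367ms=3b
2) 918.367ms=3b +459.184ms=3/2b
3) 1377.551ms=9/2b +459.184ms=3/2b
4) 1836.735ms=6b +262.391ms=6/7b
5) 2099.125ms=48/7b +262.391ms=6/7b
6) 2361.516ms=54/7b +262.391ms=6/7b
7) 2623.907ms=60/7b +262.391ms=6/7b
8) 2886.297ms=66/7b +524.781ms=12/7b
9) 3411.079ms=78/7b +262.391ms=6/7b
Σ=12b of 12 (196bpm 6/8) — PASS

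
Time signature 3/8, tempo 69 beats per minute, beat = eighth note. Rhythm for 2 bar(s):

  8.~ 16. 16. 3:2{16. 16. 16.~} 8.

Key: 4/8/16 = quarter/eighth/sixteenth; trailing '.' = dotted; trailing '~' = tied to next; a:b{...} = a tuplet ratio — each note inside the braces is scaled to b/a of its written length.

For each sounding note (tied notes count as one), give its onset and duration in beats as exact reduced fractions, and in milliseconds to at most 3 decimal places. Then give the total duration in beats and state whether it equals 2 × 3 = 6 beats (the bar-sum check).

1) 0.0ms=0b +1956.522ms=9/4b
2) 1956.522ms=9/4b +652.174ms=3/4b
3) 2608.696ms=3b +434.783ms=1/2b
4) 3043.478ms=7/2b +434.783ms=1/2b
5) 3478.261ms=4b +1739.13ms=2b
Σ=6b of 6 (69bpm 3/8) — PASS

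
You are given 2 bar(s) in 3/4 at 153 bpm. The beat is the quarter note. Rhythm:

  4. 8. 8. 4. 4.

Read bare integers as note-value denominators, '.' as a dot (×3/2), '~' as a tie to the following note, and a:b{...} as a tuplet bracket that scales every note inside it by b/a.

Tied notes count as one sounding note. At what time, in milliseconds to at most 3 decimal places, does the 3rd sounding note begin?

1. 0.0ms @ 0 + 588.235ms (3/2)
2. 588.235ms @ 3/2 + 294.118ms (3/4)
3. 882.353ms @ 9/4 + 294.118ms (3/4)
4. 1176.471ms @ 3 + 588.235ms (3/2)
5. 1764.706ms @ 9/2 + 588.235ms (3/2)

note 3 onset = 9/4b = 882.353ms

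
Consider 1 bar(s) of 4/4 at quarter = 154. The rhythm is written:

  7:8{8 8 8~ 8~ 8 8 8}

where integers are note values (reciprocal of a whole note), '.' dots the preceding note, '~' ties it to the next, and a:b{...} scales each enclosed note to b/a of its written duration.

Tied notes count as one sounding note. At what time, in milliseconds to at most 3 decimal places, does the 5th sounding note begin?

note 5 onset = 24/7b = 1335.807ms

1. 0.0ms @ 0 + 222.635ms (4/7)
2. 222.635ms @ 4/7 + 222.635ms (4/7)
3. 445.269ms @ 8/7 + 667.904ms (12/7)
4. 1113.173ms @ 20/7 + 222.635ms (4/7)
5. 1335.807ms @ 24/7 + 222.635ms (4/7)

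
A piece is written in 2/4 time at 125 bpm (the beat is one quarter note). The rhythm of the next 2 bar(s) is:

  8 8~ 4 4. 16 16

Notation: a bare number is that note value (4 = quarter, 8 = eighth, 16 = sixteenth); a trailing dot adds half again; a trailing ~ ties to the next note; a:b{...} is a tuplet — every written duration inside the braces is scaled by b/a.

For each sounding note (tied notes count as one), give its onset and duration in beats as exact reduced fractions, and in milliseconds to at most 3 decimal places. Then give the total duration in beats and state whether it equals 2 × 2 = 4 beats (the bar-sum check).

1) 0.0ms=0b +240.0ms=1/2b
2) 240.0ms=1/2b +720.0ms=3/2b
3) 960.0ms=2b +720.0ms=3/2b
4) 1680.0ms=7/2b +120.0ms=1/4b
5) 1800.0ms=15/4b +120.0ms=1/4b
Σ=4b of 4 (125bpm 2/4) — PASS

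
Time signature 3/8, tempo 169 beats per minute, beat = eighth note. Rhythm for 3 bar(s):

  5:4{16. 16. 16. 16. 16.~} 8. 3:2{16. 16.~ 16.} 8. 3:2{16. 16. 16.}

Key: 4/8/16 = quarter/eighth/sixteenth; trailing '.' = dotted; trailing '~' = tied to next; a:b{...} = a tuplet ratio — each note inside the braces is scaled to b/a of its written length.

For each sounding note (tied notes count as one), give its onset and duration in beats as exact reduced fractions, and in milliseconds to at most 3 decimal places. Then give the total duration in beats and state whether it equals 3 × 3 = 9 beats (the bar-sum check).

1) 0.0ms=0b +213.018ms=3/5b
2) 213.018ms=3/5b +213.018ms=3/5b
3) 426.036ms=6/5b +213.018ms=3/5b
4) 639.053ms=9/5b +213.018ms=3/5b
5) 852.071ms=12/5b +745.562ms=21/10b
6) 1597.633ms=9/2b +177.515ms=1/2b
7) 1775.148ms=5b +355.03ms=1b
8) 2130.178ms=6b +532.544ms=3/2b
9) 2662.722ms=15/2b +177.515ms=1/2b
10) 2840.237ms=8b +177.515ms=1/2b
11) 3017.751ms=17/2b +177.515ms=1/2b
Σ=9b of 9 (169bpm 3/8) — PASS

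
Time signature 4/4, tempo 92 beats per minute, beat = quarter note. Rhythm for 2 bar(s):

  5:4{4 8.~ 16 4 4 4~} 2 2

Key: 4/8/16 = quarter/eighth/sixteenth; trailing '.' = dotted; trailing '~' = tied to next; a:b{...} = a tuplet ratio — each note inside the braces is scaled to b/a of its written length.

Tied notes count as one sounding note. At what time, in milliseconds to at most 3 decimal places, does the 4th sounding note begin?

note 4 onset = 12/5b = 1565.217ms

1. 0.0ms @ 0 + 521.739ms (4/5)
2. 521.739ms @ 4/5 + 521.739ms (4/5)
3. 1043.478ms @ 8/5 + 521.739ms (4/5)
4. 1565.217ms @ 12/5 + 521.739ms (4/5)
5. 2086.957ms @ 16/5 + 1826.087ms (14/5)
6. 3913.043ms @ 6 + 1304.348ms (2)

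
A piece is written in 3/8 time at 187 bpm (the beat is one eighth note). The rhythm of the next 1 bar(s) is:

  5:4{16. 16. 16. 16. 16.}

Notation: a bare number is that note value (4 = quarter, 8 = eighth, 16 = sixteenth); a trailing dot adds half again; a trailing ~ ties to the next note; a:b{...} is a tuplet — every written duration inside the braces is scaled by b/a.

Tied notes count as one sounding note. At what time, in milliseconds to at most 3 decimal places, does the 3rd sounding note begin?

1. 0.0ms @ 0 + 192.513ms (3/5)
2. 192.513ms @ 3/5 + 192.513ms (3/5)
3. 385.027ms @ 6/5 + 192.513ms (3/5)
4. 577.54ms @ 9/5 + 192.513ms (3/5)
5. 770.053ms @ 12/5 + 192.513ms (3/5)

note 3 onset = 6/5b = 385.027ms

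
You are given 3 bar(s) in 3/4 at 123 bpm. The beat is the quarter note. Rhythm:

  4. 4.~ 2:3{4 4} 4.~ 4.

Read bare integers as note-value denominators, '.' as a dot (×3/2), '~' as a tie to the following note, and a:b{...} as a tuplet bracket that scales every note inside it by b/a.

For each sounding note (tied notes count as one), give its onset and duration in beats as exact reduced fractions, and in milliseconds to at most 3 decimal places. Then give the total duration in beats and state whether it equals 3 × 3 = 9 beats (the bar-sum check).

1) 0.0ms=0b +731.707ms=3/2b
2) 731.707ms=3/2b +1463.415ms=3b
3) 2195.122ms=9/2b +731.707ms=3/2b
4) 2926.829ms=6b +1463.415ms=3b
Σ=9b of 9 (123bpm 3/4) — PASS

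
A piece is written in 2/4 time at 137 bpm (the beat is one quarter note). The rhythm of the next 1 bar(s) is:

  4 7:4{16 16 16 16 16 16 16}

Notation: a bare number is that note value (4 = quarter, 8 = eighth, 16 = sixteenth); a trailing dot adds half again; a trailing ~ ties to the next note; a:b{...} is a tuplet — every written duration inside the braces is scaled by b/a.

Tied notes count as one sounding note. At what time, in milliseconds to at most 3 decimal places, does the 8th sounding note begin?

1. 0.0ms @ 0 + 437.956ms (1)
2. 437.956ms @ 1 + 62.565ms (1/7)
3. 500.521ms @ 8/7 + 62.565ms (1/7)
4. 563.087ms @ 9/7 + 62.565ms (1/7)
5. 625.652ms @ 10/7 + 62.565ms (1/7)
6. 688.217ms @ 11/7 + 62.565ms (1/7)
7. 750.782ms @ 12/7 + 62.565ms (1/7)
8. 813.347ms @ 13/7 + 62.565ms (1/7)

note 8 onset = 13/7b = 813.347ms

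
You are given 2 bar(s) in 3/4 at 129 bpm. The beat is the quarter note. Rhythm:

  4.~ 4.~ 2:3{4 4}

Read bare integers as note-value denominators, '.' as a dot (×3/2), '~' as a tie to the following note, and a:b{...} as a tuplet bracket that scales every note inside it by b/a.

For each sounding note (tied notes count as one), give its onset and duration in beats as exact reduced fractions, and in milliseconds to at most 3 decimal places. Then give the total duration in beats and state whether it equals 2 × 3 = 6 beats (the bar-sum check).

1) 0.0ms=0b +2093.023ms=9/2b
2) 2093.023ms=9/2b +697.674ms=3/2b
Σ=6b of 6 (129bpm 3/4) — PASS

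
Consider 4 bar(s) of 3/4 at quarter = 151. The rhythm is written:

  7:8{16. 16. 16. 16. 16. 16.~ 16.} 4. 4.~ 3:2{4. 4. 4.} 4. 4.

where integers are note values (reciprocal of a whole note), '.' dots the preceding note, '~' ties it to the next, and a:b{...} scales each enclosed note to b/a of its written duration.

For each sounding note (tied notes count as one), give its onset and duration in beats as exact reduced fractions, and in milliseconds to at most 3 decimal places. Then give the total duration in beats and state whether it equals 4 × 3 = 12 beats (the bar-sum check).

1) 0.0ms=0b +170.293ms=3/7b
2) 170.293ms=3/7b +170.293ms=3/7b
3) 340.587ms=6/7b +170.293ms=3/7b
4) 510.88ms=9/7b +170.293ms=3/7b
5) 681.173ms=12/7b +170.293ms=3/7b
6) 851.466ms=15/7b +340.587ms=6/7b
7) 1192.053ms=3b +596.026ms=3/2b
8) 1788.079ms=9/2b +993.377ms=5/2b
9) 2781.457ms=7b +397.351ms=1b
10) 3178.808ms=8b +397.351ms=1b
11) 3576.159ms=9b +596.026ms=3/2b
12) 4172.185ms=21/2b +596.026ms=3/2b
Σ=12b of 12 (151bpm 3/4) — PASS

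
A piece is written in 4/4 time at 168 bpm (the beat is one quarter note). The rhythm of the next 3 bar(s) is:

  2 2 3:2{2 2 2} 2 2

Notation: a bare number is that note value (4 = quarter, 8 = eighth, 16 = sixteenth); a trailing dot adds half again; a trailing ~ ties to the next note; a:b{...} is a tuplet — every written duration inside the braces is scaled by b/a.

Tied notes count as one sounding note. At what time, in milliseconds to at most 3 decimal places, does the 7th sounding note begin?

1. 0.0ms @ 0 + 714.286ms (2)
2. 714.286ms @ 2 + 714.286ms (2)
3. 1428.571ms @ 4 + 476.19ms (4/3)
4. 1904.762ms @ 16/3 + 476.19ms (4/3)
5. 2380.952ms @ 20/3 + 476.19ms (4/3)
6. 2857.143ms @ 8 + 714.286ms (2)
7. 3571.429ms @ 10 + 714.286ms (2)

note 7 onset = 10b = 3571.429ms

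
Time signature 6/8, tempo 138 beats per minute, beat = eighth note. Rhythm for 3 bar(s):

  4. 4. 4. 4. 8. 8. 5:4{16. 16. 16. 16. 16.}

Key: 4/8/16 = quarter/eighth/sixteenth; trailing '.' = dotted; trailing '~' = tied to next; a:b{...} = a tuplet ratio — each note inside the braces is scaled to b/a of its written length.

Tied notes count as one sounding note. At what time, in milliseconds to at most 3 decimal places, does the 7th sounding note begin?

note 7 onset = 15b = 6521.739ms

1. 0.0ms @ 0 + 1304.348ms (3)
2. 1304.348ms @ 3 + 1304.348ms (3)
3. 2608.696ms @ 6 + 1304.348ms (3)
4. 3913.043ms @ 9 + 1304.348ms (3)
5. 5217.391ms @ 12 + 652.174ms (3/2)
6. 5869.565ms @ 27/2 + 652.174ms (3/2)
7. 6521.739ms @ 15 + 260.87ms (3/5)
8. 6782.609ms @ 78/5 + 260.87ms (3/5)
9. 7043.478ms @ 81/5 + 260.87ms (3/5)
10. 7304.348ms @ 84/5 + 260.87ms (3/5)
11. 7565.217ms @ 87/5 + 260.87ms (3/5)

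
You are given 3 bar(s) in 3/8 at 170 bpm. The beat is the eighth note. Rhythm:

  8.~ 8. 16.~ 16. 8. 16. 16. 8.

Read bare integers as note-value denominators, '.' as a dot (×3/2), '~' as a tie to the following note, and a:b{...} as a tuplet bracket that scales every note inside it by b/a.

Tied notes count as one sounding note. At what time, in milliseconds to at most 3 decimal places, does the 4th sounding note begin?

1. 0.0ms @ 0 + 1058.824ms (3)
2. 1058.824ms @ 3 + 529.412ms (3/2)
3. 1588.235ms @ 9/2 + 529.412ms (3/2)
4. 2117.647ms @ 6 + 264.706ms (3/4)
5. 2382.353ms @ 27/4 + 264.706ms (3/4)
6. 2647.059ms @ 15/2 + 529.412ms (3/2)

note 4 onset = 6b = 2117.647ms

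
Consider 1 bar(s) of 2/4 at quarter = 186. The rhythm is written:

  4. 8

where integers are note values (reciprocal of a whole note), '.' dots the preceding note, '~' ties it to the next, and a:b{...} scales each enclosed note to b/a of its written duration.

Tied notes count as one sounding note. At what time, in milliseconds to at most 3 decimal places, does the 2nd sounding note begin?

note 2 onset = 3/2b = 483.871ms

1. 0.0ms @ 0 + 483.871ms (3/2)
2. 483.871ms @ 3/2 + 161.29ms (1/2)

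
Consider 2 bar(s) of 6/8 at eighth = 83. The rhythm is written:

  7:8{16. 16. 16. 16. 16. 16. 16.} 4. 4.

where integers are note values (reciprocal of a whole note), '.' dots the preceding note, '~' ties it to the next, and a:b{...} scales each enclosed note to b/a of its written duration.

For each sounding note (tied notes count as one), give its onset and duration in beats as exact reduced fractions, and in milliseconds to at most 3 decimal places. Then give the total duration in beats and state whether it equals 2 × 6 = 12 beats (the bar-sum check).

1) 0.0ms=0b +619.621ms=6/7b
2) 619.621ms=6/7b +619.621ms=6/7b
3) 1239.243ms=12/7b +619.621ms=6/7b
4) 1858.864ms=18/7b +619.621ms=6/7b
5) 2478.485ms=24/7b +619.621ms=6/7b
6) 3098.107ms=30/7b +619.621ms=6/7b
7) 3717.728ms=36/7b +619.621ms=6/7b
8) 4337.349ms=6b +2168.675ms=3b
9) 6506.024ms=9b +2168.675ms=3b
Σ=12b of 12 (83bpm 6/8) — PASS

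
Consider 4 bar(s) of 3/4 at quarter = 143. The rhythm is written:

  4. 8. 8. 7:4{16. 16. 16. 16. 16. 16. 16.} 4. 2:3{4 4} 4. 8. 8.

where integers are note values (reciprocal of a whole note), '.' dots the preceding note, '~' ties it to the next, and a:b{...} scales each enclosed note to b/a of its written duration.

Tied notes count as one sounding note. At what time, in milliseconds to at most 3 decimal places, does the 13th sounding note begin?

note 13 onset = 15/2b = 3146.853ms

1. 0.0ms @ 0 + 629.371ms (3/2)
2. 629.371ms @ 3/2 + 314.685ms (3/4)
3. 944.056ms @ 9/4 + 314.685ms (3/4)
4. 1258.741ms @ 3 + 89.91ms (3/14)
5. 1348.651ms @ 45/14 + 89.91ms (3/14)
6. 1438.561ms @ 24/7 + 89.91ms (3/14)
7. 1528.472ms @ 51/14 + 89.91ms (3/14)
8. 1618.382ms @ 27/7 + 89.91ms (3/14)
9. 1708.292ms @ 57/14 + 89.91ms (3/14)
10. 1798.202ms @ 30/7 + 89.91ms (3/14)
11. 1888.112ms @ 9/2 + 629.371ms (3/2)
12. 2517.483ms @ 6 + 629.371ms (3/2)
13. 3146.853ms @ 15/2 + 629.371ms (3/2)
14. 3776.224ms @ 9 + 629.371ms (3/2)
15. 4405.594ms @ 21/2 + 314.685ms (3/4)
16. 4720.28ms @ 45/4 + 314.685ms (3/4)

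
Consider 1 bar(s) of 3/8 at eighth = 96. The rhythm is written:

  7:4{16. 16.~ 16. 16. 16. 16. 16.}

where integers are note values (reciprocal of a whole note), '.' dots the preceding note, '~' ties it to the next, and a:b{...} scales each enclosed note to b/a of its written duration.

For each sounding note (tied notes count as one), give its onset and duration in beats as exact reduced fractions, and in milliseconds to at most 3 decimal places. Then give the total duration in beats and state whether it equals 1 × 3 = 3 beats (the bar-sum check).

1) 0.0ms=0b +267.857ms=3/7b
2) 267.857ms=3/7b +535.714ms=6/7b
3) 803.571ms=9/7b +267.857ms=3/7b
4) 1071.429ms=12/7b +267.857ms=3/7b
5) 1339.286ms=15/7b +267.857ms=3/7b
6) 1607.143ms=18/7b +267.857ms=3/7b
Σ=3b of 3 (96bpm 3/8) — PASS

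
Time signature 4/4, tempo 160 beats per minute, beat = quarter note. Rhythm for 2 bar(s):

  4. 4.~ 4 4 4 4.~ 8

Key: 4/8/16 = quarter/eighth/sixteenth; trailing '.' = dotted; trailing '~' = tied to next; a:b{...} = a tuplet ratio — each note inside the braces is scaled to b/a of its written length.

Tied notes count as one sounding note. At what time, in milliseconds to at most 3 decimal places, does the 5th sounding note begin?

1. 0.0ms @ 0 + 562.5ms (3/2)
2. 562.5ms @ 3/2 + 937.5ms (5/2)
3. 1500.0ms @ 4 + 375.0ms (1)
4. 1875.0ms @ 5 + 375.0ms (1)
5. 2250.0ms @ 6 + 750.0ms (2)

note 5 onset = 6b = 2250.0ms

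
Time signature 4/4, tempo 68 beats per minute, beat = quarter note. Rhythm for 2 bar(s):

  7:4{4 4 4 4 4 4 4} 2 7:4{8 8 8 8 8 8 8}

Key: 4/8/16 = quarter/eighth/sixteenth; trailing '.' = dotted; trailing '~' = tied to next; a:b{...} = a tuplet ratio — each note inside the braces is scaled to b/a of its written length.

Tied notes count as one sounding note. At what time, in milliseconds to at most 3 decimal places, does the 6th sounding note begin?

1. 0.0ms @ 0 + 504.202ms (4/7)
2. 504.202ms @ 4/7 + 504.202ms (4/7)
3. 1008.403ms @ 8/7 + 504.202ms (4/7)
4. 1512.605ms @ 12/7 + 504.202ms (4/7)
5. 2016.807ms @ 16/7 + 504.202ms (4/7)
6. 2521.008ms @ 20/7 + 504.202ms (4/7)
7. 3025.21ms @ 24/7 + 504.202ms (4/7)
8. 3529.412ms @ 4 + 1764.706ms (2)
9. 5294.118ms @ 6 + 252.101ms (2/7)
10. 5546.218ms @ 44/7 + 252.101ms (2/7)
11. 5798.319ms @ 46/7 + 252.101ms (2/7)
12. 6050.42ms @ 48/7 + 252.101ms (2/7)
13. 6302.521ms @ 50/7 + 252.101ms (2/7)
14. 6554.622ms @ 52/7 + 252.101ms (2/7)
15. 6806.723ms @ 54/7 + 252.101ms (2/7)

note 6 onset = 20/7b = 2521.008ms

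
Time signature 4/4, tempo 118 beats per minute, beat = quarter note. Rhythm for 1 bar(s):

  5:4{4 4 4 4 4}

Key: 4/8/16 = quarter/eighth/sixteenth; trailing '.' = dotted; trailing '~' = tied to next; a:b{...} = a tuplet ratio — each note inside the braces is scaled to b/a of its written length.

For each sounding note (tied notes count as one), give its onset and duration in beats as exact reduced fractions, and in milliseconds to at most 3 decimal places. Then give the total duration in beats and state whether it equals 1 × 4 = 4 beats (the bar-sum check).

1) 0.0ms=0b +406.78ms=4/5b
2) 406.78ms=4/5b +406.78ms=4/5b
3) 813.559ms=8/5b +406.78ms=4/5b
4) 1220.339ms=12/5b +406.78ms=4/5b
5) 1627.119ms=16/5b +406.78ms=4/5b
Σ=4b of 4 (118bpm 4/4) — PASS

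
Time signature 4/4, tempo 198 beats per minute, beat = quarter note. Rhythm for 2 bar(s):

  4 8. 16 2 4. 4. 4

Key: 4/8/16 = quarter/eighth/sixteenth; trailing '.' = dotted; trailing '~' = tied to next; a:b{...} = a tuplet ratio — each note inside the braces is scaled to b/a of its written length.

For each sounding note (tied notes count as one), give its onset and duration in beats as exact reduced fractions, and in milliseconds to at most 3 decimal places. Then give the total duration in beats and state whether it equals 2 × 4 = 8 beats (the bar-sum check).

1) 0.0ms=0b +303.03ms=1b
2) 303.03ms=1b +227.273ms=3/4b
3) 530.303ms=7/4b +75.758ms=1/4b
4) 606.061ms=2b +606.061ms=2b
5) 1212.121ms=4b +454.545ms=3/2b
6) 1666.667ms=11/2b +454.545ms=3/2b
7) 2121.212ms=7b +303.03ms=1b
Σ=8b of 8 (198bpm 4/4) — PASS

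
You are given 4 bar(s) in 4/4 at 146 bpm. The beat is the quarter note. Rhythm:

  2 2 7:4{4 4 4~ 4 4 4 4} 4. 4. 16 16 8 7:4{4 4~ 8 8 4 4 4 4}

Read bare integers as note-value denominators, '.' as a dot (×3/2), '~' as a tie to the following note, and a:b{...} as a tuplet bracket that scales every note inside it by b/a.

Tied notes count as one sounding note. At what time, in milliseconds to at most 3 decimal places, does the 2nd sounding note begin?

1. 0.0ms @ 0 + 821.918ms (2)
2. 821.918ms @ 2 + 821.918ms (2)
3. 1643.836ms @ 4 + 234.834ms (4/7)
4. 1878.669ms @ 32/7 + 234.834ms (4/7)
5. 2113.503ms @ 36/7 + 469.667ms (8/7)
6. 2583.17ms @ 44/7 + 234.834ms (4/7)
7. 2818.004ms @ 48/7 + 234.834ms (4/7)
8. 3052.838ms @ 52/7 + 234.834ms (4/7)
9. 3287.671ms @ 8 + 616.438ms (3/2)
10. 3904.11ms @ 19/2 + 616.438ms (3/2)
11. 4520.548ms @ 11 + 102.74ms (1/4)
12. 4623.288ms @ 45/4 + 102.74ms (1/4)
13. 4726.027ms @ 23/2 + 205.479ms (1/2)
14. 4931.507ms @ 12 + 234.834ms (4/7)
15. 5166.341ms @ 88/7 + 352.25ms (6/7)
16. 5518.591ms @ 94/7 + 117.417ms (2/7)
17. 5636.008ms @ 96/7 + 234.834ms (4/7)
18. 5870.841ms @ 100/7 + 234.834ms (4/7)
19. 6105.675ms @ 104/7 + 234.834ms (4/7)
20. 6340.509ms @ 108/7 + 234.834ms (4/7)

note 2 onset = 2b = 821.918ms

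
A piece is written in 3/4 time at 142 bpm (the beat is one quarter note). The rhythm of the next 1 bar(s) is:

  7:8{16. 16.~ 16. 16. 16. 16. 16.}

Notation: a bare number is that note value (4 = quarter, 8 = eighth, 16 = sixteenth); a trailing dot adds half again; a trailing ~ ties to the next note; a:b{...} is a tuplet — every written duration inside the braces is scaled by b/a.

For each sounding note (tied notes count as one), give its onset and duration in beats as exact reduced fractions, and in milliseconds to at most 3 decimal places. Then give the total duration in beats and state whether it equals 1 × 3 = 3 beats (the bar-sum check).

1) 0.0ms=0b +181.087ms=3/7b
2) 181.087ms=3/7b +362.173ms=6/7b
3) 543.26ms=9/7b +181.087ms=3/7b
4) 724.346ms=12/7b +181.087ms=3/7b
5) 905.433ms=15/7b +181.087ms=3/7b
6) 1086.519ms=18/7b +181.087ms=3/7b
Σ=3b of 3 (142bpm 3/4) — PASS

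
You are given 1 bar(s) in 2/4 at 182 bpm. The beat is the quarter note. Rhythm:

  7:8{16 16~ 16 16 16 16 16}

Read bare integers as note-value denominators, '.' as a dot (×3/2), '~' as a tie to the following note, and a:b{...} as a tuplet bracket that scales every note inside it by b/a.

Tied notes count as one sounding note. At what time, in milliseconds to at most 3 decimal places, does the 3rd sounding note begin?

note 3 onset = 6/7b = 282.575ms

1. 0.0ms @ 0 + 94.192ms (2/7)
2. 94.192ms @ 2/7 + 188.383ms (4/7)
3. 282.575ms @ 6/7 + 94.192ms (2/7)
4. 376.766ms @ 8/7 + 94.192ms (2/7)
5. 470.958ms @ 10/7 + 94.192ms (2/7)
6. 565.149ms @ 12/7 + 94.192ms (2/7)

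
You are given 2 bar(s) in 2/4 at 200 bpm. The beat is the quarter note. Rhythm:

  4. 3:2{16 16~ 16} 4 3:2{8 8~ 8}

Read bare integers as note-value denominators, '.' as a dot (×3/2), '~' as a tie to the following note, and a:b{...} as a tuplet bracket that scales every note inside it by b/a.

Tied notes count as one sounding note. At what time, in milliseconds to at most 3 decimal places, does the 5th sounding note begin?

1. 0.0ms @ 0 + 450.0ms (3/2)
2. 450.0ms @ 3/2 + 50.0ms (1/6)
3. 500.0ms @ 5/3 + 100.0ms (1/3)
4. 600.0ms @ 2 + 300.0ms (1)
5. 900.0ms @ 3 + 100.0ms (1/3)
6. 1000.0ms @ 10/3 + 200.0ms (2/3)

note 5 onset = 3b = 900.0ms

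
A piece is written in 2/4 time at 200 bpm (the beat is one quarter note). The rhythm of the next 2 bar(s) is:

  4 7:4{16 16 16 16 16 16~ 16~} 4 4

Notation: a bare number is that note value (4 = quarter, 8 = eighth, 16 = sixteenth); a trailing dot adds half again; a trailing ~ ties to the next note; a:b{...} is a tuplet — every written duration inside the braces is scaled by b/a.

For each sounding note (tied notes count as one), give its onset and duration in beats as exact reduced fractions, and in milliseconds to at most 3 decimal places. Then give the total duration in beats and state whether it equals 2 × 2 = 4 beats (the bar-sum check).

1) 0.0ms=0b +300.0ms=1b
2) 300.0ms=1b +42.857ms=1/7b
3) 342.857ms=8/7b +42.857ms=1/7b
4) 385.714ms=9/7b +42.857ms=1/7b
5) 428.571ms=10/7b +42.857ms=1/7b
6) 471.429ms=11/7b +42.857ms=1/7b
7) 514.286ms=12/7b +385.714ms=9/7b
8) 900.0ms=3b +300.0ms=1b
Σ=4b of 4 (200bpm 2/4) — PASS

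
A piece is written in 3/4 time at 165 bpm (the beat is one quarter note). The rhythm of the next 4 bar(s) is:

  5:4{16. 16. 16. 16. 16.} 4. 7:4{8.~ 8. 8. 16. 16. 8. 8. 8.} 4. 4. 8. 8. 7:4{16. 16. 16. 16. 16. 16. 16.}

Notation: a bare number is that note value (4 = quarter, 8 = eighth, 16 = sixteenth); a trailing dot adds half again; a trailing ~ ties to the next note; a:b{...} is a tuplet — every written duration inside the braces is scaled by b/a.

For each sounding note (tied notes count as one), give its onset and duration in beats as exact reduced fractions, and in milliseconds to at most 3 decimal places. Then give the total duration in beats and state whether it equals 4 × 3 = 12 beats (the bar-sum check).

1) 0.0ms=0b +109.091ms=3/10b
2) 109.091ms=3/10b +109.091ms=3/10b
3) 218.182ms=3/5b +109.091ms=3/10b
4) 327.273ms=9/10b +109.091ms=3/10b
5) 436.364ms=6/5b +109.091ms=3/10b
6) 545.455ms=3/2b +545.455ms=3/2b
7) 1090.909ms=3b +311.688ms=6/7b
8) 1402.597ms=27/7b +155.844ms=3/7b
9) 1558.442ms=30/7b +77.922ms=3/14b
10) 1636.364ms=9/2b +77.922ms=3/14b
11) 1714.286ms=33/7b +155.844ms=3/7b
12) 1870.13ms=36/7b +155.844ms=3/7b
13) 2025.974ms=39/7b +155.844ms=3/7b
14) 2181.818ms=6b +545.455ms=3/2b
15) 2727.273ms=15/2b +545.455ms=3/2b
16) 3272.727ms=9b +272.727ms=3/4b
17) 3545.455ms=39/4b +272.727ms=3/4b
18) 3818.182ms=21/2b +77.922ms=3/14b
19) 3896.104ms=75/7b +77.922ms=3/14b
20) 3974.026ms=153/14b +77.922ms=3/14b
21) 4051.948ms=78/7b +77.922ms=3/14b
22) 4129.87ms=159/14b +77.922ms=3/14b
23) 4207.792ms=81/7b +77.922ms=3/14b
24) 4285.714ms=165/14b +77.922ms=3/14b
Σ=12b of 12 (165bpm 3/4) — PASS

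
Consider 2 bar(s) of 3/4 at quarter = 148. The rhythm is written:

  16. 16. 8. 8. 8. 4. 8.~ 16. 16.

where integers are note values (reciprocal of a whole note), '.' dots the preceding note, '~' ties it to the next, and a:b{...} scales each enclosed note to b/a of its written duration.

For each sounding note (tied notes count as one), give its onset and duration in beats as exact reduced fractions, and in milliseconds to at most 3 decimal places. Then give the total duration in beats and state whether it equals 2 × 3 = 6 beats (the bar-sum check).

1) 0.0ms=0b +152.027ms=3/8b
2) 152.027ms=3/8b +152.027ms=3/8b
3) 304.054ms=3/4b +304.054ms=3/4b
4) 608.108ms=3/2b +304.054ms=3/4b
5) 912.162ms=9/4b +304.054ms=3/4b
6) 1216.216ms=3b +608.108ms=3/2b
7) 1824.324ms=9/2b +456.081ms=9/8b
8) 2280.405ms=45/8b +152.027ms=3/8b
Σ=6b of 6 (148bpm 3/4) — PASS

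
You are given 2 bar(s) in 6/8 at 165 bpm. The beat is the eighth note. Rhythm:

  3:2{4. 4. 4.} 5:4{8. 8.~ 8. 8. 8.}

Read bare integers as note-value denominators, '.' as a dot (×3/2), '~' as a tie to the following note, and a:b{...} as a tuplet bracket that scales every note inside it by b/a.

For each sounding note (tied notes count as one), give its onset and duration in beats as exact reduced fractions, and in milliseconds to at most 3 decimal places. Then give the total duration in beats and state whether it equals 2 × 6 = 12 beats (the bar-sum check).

1) 0.0ms=0b +727.273ms=2b
2) 727.273ms=2b +727.273ms=2b
3) 1454.545ms=4b +727.273ms=2b
4) 2181.818ms=6b +436.364ms=6/5b
5) 2618.182ms=36/5b +872.727ms=12/5b
6) 3490.909ms=48/5b +436.364ms=6/5b
7) 3927.273ms=54/5b +436.364ms=6/5b
Σ=12b of 12 (165bpm 6/8) — PASS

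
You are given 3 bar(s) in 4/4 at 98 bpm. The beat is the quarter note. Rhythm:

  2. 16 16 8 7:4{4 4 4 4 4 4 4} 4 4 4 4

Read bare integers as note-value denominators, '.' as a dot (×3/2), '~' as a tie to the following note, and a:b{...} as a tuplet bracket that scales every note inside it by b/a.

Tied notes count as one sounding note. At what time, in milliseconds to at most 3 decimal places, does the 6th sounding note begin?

note 6 onset = 32/7b = 2798.834ms

1. 0.0ms @ 0 + 1836.735ms (3)
2. 1836.735ms @ 3 + 153.061ms (1/4)
3. 1989.796ms @ 13/4 + 153.061ms (1/4)
4. 2142.857ms @ 7/2 + 306.122ms (1/2)
5. 2448.98ms @ 4 + 349.854ms (4/7)
6. 2798.834ms @ 32/7 + 349.854ms (4/7)
7. 3148.688ms @ 36/7 + 349.854ms (4/7)
8. 3498.542ms @ 40/7 + 349.854ms (4/7)
9. 3848.397ms @ 44/7 + 349.854ms (4/7)
10. 4198.251ms @ 48/7 + 349.854ms (4/7)
11. 4548.105ms @ 52/7 + 349.854ms (4/7)
12. 4897.959ms @ 8 + 612.245ms (1)
13. 5510.204ms @ 9 + 612.245ms (1)
14. 6122.449ms @ 10 + 612.245ms (1)
15. 6734.694ms @ 11 + 612.245ms (1)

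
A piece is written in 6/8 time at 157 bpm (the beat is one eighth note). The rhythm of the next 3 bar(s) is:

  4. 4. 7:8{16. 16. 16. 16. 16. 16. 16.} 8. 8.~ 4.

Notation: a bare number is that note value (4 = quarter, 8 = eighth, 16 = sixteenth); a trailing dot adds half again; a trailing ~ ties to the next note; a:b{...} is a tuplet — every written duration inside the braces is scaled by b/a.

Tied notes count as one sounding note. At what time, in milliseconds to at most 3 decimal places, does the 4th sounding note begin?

note 4 onset = 48/7b = 2620.564ms

1. 0.0ms @ 0 + 1146.497ms (3)
2. 1146.497ms @ 3 + 1146.497ms (3)
3. 2292.994ms @ 6 + 327.571ms (6/7)
4. 2620.564ms @ 48/7 + 327.571ms (6/7)
5. 2948.135ms @ 54/7 + 327.571ms (6/7)
6. 3275.705ms @ 60/7 + 327.571ms (6/7)
7. 3603.276ms @ 66/7 + 327.571ms (6/7)
8. 3930.846ms @ 72/7 + 327.571ms (6/7)
9. 4258.417ms @ 78/7 + 327.571ms (6/7)
10. 4585.987ms @ 12 + 573.248ms (3/2)
11. 5159.236ms @ 27/2 + 1719.745ms (9/2)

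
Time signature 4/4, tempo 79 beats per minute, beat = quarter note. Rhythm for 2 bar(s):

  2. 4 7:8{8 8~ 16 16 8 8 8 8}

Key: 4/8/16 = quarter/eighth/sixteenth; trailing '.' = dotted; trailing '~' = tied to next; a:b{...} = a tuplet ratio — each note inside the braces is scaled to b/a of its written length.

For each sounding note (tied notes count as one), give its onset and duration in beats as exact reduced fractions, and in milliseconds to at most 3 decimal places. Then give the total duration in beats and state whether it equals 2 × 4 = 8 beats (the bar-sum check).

1) 0.0ms=0b +2278.481ms=3b
2) 2278.481ms=3b +759.494ms=1b
3) 3037.975ms=4b +433.996ms=4/7b
4) 3471.971ms=32/7b +650.995ms=6/7b
5) 4122.966ms=38/7b +216.998ms=2/7b
6) 4339.964ms=40/7b +433.996ms=4/7b
7) 4773.96ms=44/7b +433.996ms=4/7b
8) 5207.957ms=48/7b +433.996ms=4/7b
9) 5641.953ms=52/7b +433.996ms=4/7b
Σ=8b of 8 (79bpm 4/4) — PASS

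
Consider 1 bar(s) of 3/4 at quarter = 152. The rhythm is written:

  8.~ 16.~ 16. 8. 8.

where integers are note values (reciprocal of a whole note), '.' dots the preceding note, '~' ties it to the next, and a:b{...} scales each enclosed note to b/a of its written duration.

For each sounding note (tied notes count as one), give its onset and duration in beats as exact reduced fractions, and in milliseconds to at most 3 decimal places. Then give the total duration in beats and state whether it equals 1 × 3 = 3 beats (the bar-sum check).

1) 0.0ms=0b +592.105ms=3/2b
2) 592.105ms=3/2b +296.053ms=3/4b
3) 888.158ms=9/4b +296.053ms=3/4b
Σ=3b of 3 (152bpm 3/4) — PASS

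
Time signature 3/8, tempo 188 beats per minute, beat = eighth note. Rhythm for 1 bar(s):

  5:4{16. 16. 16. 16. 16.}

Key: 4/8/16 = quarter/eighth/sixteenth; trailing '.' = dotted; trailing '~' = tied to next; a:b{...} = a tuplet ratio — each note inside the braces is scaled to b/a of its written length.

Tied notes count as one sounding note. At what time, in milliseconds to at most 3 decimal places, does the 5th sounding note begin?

1. 0.0ms @ 0 + 191.489ms (3/5)
2. 191.489ms @ 3/5 + 191.489ms (3/5)
3. 382.979ms @ 6/5 + 191.489ms (3/5)
4. 574.468ms @ 9/5 + 191.489ms (3/5)
5. 765.957ms @ 12/5 + 191.489ms (3/5)

note 5 onset = 12/5b = 765.957ms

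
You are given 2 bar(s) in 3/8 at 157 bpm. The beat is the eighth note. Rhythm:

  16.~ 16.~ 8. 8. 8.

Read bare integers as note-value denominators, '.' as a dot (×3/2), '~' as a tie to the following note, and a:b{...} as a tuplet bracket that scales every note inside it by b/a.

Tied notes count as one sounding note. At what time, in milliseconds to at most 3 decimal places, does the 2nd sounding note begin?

1. 0.0ms @ 0 + 1146.497ms (3)
2. 1146.497ms @ 3 + 573.248ms (3/2)
3. 1719.745ms @ 9/2 + 573.248ms (3/2)

note 2 onset = 3b = 1146.497ms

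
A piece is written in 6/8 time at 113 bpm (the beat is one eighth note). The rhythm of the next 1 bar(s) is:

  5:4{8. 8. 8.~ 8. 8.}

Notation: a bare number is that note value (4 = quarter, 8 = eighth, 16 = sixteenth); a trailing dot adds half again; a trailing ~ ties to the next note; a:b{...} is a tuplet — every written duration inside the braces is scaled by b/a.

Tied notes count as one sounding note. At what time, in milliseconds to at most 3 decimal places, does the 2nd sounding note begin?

1. 0.0ms @ 0 + 637.168ms (6/5)
2. 637.168ms @ 6/5 + 637.168ms (6/5)
3. 1274.336ms @ 12/5 + 1274.336ms (12/5)
4. 2548.673ms @ 24/5 + 637.168ms (6/5)

note 2 onset = 6/5b = 637.168ms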